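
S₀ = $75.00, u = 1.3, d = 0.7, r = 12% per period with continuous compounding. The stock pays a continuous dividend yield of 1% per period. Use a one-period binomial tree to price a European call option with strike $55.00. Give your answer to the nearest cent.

Per-period risk-free factor R = e^0.12 = 1.1275; dividend-adjusted growth = e^(0.12−0.01) = 1.1163.
Risk-neutral probability p = (1.1163 − 0.7)/(1.3 − 0.7) = 0.4163/0.6000 = 0.6938
Terminal stock prices: S_u = 97.5, S_d = 52.5
Terminal payoffs (S − K): max(42.5, 0) = 42.5, max(-2.5, 0) = 0
Node 0 (S = 75): V_0 = e^(−0.12)·[0.6938·42.5000 + 0.3062·0.0000] = 26.1521

$26.15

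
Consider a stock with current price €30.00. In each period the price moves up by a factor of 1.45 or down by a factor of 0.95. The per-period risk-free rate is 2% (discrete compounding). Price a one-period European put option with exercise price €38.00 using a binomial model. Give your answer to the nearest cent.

Risk-neutral probability p = (1 + 0.02 − 0.95)/(1.45 − 0.95) = 0.0700/0.5000 = 0.1400
Terminal stock prices: S_u = 43.5, S_d = 28.5
Terminal payoffs (K − S): max(-5.5, 0) = 0, max(9.5, 0) = 9.5
Node 0 (S = 30): V_0 = 1/1.02·[0.1400·0.0000 + 0.8600·9.5000] = 8.0098

€8.01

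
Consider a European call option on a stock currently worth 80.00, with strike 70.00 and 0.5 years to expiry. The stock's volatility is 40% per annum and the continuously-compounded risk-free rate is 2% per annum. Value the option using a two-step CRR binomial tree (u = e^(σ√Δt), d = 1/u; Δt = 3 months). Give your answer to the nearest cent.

15.38

CRR parameters: u = e^(σ√Δt) = e^(0.4·√0.25) = 1.2214, d = 1/u = 0.8187
Per-period rate: rΔt = 0.02·0.25 = 0.005, so R = e^0.005 = 1.0050
Risk-neutral probability p = (e^0.005 − 0.8187)/(1.2214 − 0.8187) = 0.1863/0.4027 = 0.4626
Terminal stock prices: S_uu = 119.3, S_ud = 80, S_dd = 53.63
Terminal payoffs (S − K): max(49.35, 0) = 49.35, max(10, 0) = 10, max(-16.37, 0) = 0
Node u (S = 97.71): V_u = e^(−0.005)·[0.4626·49.3460 + 0.5374·10.0000] = 28.0613
Node d (S = 65.5): V_d = e^(−0.005)·[0.4626·10.0000 + 0.5374·0.0000] = 4.6031
Node 0 (S = 80): V_0 = e^(−0.005)·[0.4626·28.0613 + 0.5374·4.6031] = 15.3781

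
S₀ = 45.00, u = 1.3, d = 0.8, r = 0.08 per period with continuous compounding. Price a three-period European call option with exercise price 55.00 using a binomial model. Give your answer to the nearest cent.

8.19

Risk-neutral probability p = (e^0.08 − 0.8)/(1.3 − 0.8) = 0.2833/0.5000 = 0.5666
Terminal stock prices: S_uuu = 98.87, S_uud = 60.84, S_udd = 37.44, S_ddd = 23.04
Terminal payoffs (S − K): max(43.87, 0) = 43.87, max(5.84, 0) = 5.84, max(-17.56, 0) = 0, max(-31.96, 0) = 0
Node uu (S = 76.05): V_uu = e^(−0.08)·[0.5666·43.8650 + 0.4334·5.8400] = 25.2786
Node ud (S = 46.8): V_ud = e^(−0.08)·[0.5666·5.8400 + 0.4334·0.0000] = 3.0544
Node dd (S = 28.8): V_dd = e^(−0.08)·[0.5666·0.0000 + 0.4334·0.0000] = 0.0000
Node u (S = 58.5): V_u = e^(−0.08)·[0.5666·25.2786 + 0.4334·3.0544] = 14.4431
Node d (S = 36): V_d = e^(−0.08)·[0.5666·3.0544 + 0.4334·0.0000] = 1.5975
Node 0 (S = 45): V_0 = e^(−0.08)·[0.5666·14.4431 + 0.4334·1.5975] = 8.1931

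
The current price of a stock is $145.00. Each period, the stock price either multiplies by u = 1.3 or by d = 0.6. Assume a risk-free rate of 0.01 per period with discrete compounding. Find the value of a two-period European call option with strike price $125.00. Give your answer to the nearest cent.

$40.37

Risk-neutral probability p = (1 + 0.01 − 0.6)/(1.3 − 0.6) = 0.4100/0.7000 = 0.5857
Terminal stock prices: S_uu = 245.1, S_ud = 113.1, S_dd = 52.2
Terminal payoffs (S − K): max(120.1, 0) = 120.1, max(-11.9, 0) = 0, max(-72.8, 0) = 0
Node u (S = 188.5): V_u = 1/1.01·[0.5857·120.0500 + 0.4143·0.0000] = 69.6188
Node d (S = 87): V_d = 1/1.01·[0.5857·0.0000 + 0.4143·0.0000] = 0.0000
Node 0 (S = 145): V_0 = 1/1.01·[0.5857·69.6188 + 0.4143·0.0000] = 40.3730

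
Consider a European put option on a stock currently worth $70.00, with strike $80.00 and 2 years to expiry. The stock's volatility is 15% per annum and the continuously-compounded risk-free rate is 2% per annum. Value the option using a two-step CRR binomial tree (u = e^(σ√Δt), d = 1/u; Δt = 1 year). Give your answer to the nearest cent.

CRR parameters: u = e^(σ√Δt) = e^(0.15·√1) = 1.1618, d = 1/u = 0.8607
Per-period rate: rΔt = 0.02·1 = 0.02, so R = e^0.02 = 1.0202
Risk-neutral probability p = (e^0.02 − 0.8607)/(1.1618 − 0.8607) = 0.1595/0.3011 = 0.5297
Terminal stock prices: S_uu = 94.49, S_ud = 70, S_dd = 51.86
Terminal payoffs (K − S): max(-14.49, 0) = 0, max(10, 0) = 10, max(28.14, 0) = 28.14
Node u (S = 81.33): V_u = e^(−0.02)·[0.5297·0.0000 + 0.4703·10.0000] = 4.6103
Node d (S = 60.25): V_d = e^(−0.02)·[0.5297·10.0000 + 0.4703·28.1427] = 18.1663
Node 0 (S = 70): V_0 = e^(−0.02)·[0.5297·4.6103 + 0.4703·18.1663] = 10.7688

$10.77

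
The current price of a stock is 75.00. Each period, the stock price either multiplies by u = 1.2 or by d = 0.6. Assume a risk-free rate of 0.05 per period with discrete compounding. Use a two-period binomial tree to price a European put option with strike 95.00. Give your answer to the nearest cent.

Risk-neutral probability p = (1 + 0.05 − 0.6)/(1.2 − 0.6) = 0.4500/0.6000 = 0.7500
Terminal stock prices: S_uu = 108, S_ud = 54, S_dd = 27
Terminal payoffs (K − S): max(-13, 0) = 0, max(41, 0) = 41, max(68, 0) = 68
Node u (S = 90): V_u = 1/1.05·[0.7500·0.0000 + 0.2500·41.0000] = 9.7619
Node d (S = 45): V_d = 1/1.05·[0.7500·41.0000 + 0.2500·68.0000] = 45.4762
Node 0 (S = 75): V_0 = 1/1.05·[0.7500·9.7619 + 0.2500·45.4762] = 17.8005

17.80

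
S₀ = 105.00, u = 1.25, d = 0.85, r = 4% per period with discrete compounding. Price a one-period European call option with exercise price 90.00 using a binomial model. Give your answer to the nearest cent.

Risk-neutral probability p = (1 + 0.04 − 0.85)/(1.25 − 0.85) = 0.1900/0.4000 = 0.4750
Terminal stock prices: S_u = 131.2, S_d = 89.25
Terminal payoffs (S − K): max(41.25, 0) = 41.25, max(-0.75, 0) = 0
Node 0 (S = 105): V_0 = 1/1.04·[0.4750·41.2500 + 0.5250·0.0000] = 18.8401

18.84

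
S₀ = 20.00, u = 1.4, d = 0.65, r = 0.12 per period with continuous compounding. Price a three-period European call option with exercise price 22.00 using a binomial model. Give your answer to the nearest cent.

6.99

Risk-neutral probability p = (e^0.12 − 0.65)/(1.4 − 0.65) = 0.4775/0.7500 = 0.6367
Terminal stock prices: S_uuu = 54.88, S_uud = 25.48, S_udd = 11.83, S_ddd = 5.492
Terminal payoffs (S − K): max(32.88, 0) = 32.88, max(3.48, 0) = 3.48, max(-10.17, 0) = 0, max(-16.51, 0) = 0
Node uu (S = 39.2): V_uu = e^(−0.12)·[0.6367·32.8800 + 0.3633·3.4800] = 19.6878
Node ud (S = 18.2): V_ud = e^(−0.12)·[0.6367·3.4800 + 0.3633·0.0000] = 1.9650
Node dd (S = 8.45): V_dd = e^(−0.12)·[0.6367·0.0000 + 0.3633·0.0000] = 0.0000
Node u (S = 28): V_u = e^(−0.12)·[0.6367·19.6878 + 0.3633·1.9650] = 11.7503
Node d (S = 13): V_d = e^(−0.12)·[0.6367·1.9650 + 0.3633·0.0000] = 1.1096
Node 0 (S = 20): V_0 = e^(−0.12)·[0.6367·11.7503 + 0.3633·1.1096] = 6.9926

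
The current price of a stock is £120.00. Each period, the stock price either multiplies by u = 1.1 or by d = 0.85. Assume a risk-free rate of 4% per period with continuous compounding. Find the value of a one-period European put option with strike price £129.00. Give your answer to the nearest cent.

£6.14

Risk-neutral probability p = (e^0.04 − 0.85)/(1.1 − 0.85) = 0.1908/0.2500 = 0.7632
Terminal stock prices: S_u = 132, S_d = 102
Terminal payoffs (K − S): max(-3, 0) = 0, max(27, 0) = 27
Node 0 (S = 120): V_0 = e^(−0.04)·[0.7632·0.0000 + 0.2368·27.0000] = 6.1418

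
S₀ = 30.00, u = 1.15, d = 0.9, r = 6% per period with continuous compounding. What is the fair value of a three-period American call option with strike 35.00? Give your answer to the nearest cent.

2.67

Risk-neutral probability p = (e^0.06 − 0.9)/(1.15 − 0.9) = 0.1618/0.2500 = 0.6473
Terminal stock prices: S_uuu = 45.63, S_uud = 35.71, S_udd = 27.95, S_ddd = 21.87
Terminal payoffs (S − K): max(10.63, 0) = 10.63, max(0.7075, 0) = 0.7075, max(-7.055, 0) = 0, max(-13.13, 0) = 0
Node uu (S = 39.67): continuation = e^(−0.06)·[0.6473·10.6262 + 0.3527·0.7075] = 6.7132; exercise value = 4.6750 ≤ continuation, so V_uu = 6.7132
Node ud (S = 31.05): continuation = e^(−0.06)·[0.6473·0.7075 + 0.3527·0.0000] = 0.4313; exercise value = 0.0000 ≤ continuation, so V_ud = 0.4313
Node dd (S = 24.3): continuation = e^(−0.06)·[0.6473·0.0000 + 0.3527·0.0000] = 0.0000; exercise value = 0.0000 ≤ continuation, so V_dd = 0.0000
Node u (S = 34.5): continuation = e^(−0.06)·[0.6473·6.7132 + 0.3527·0.4313] = 4.2360; exercise value = 0.0000 ≤ continuation, so V_u = 4.2360
Node d (S = 27): continuation = e^(−0.06)·[0.6473·0.4313 + 0.3527·0.0000] = 0.2630; exercise value = 0.0000 ≤ continuation, so V_d = 0.2630
Node 0 (S = 30): continuation = e^(−0.06)·[0.6473·4.2360 + 0.3527·0.2630] = 2.6698; exercise value = 0.0000 ≤ continuation, so V_0 = 2.6698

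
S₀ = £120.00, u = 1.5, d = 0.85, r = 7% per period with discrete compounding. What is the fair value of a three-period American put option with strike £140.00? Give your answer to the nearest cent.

£24.70

Risk-neutral probability p = (1 + 0.07 − 0.85)/(1.5 − 0.85) = 0.2200/0.6500 = 0.3385
Terminal stock prices: S_uuu = 405, S_uud = 229.5, S_udd = 130, S_ddd = 73.69
Terminal payoffs (K − S): max(-265, 0) = 0, max(-89.5, 0) = 0, max(9.95, 0) = 9.95, max(66.31, 0) = 66.31
Node uu (S = 270): continuation = 1/1.07·[0.3385·0.0000 + 0.6615·0.0000] = 0.0000; exercise value = 0.0000 ≤ continuation, so V_uu = 0.0000
Node ud (S = 153): continuation = 1/1.07·[0.3385·0.0000 + 0.6615·9.9500] = 6.1517; exercise value = 0.0000 ≤ continuation, so V_ud = 6.1517
Node dd (S = 86.7): continuation = 1/1.07·[0.3385·9.9500 + 0.6615·66.3050] = 44.1411; exercise value = 53.3000 > continuation, so V_dd = 53.3000 (exercise)
Node u (S = 180): continuation = 1/1.07·[0.3385·0.0000 + 0.6615·6.1517] = 3.8033; exercise value = 0.0000 ≤ continuation, so V_u = 3.8033
Node d (S = 102): continuation = 1/1.07·[0.3385·6.1517 + 0.6615·53.3000] = 34.8992; exercise value = 38.0000 > continuation, so V_d = 38.0000 (exercise)
Node 0 (S = 120): continuation = 1/1.07·[0.3385·3.8033 + 0.6615·38.0000] = 24.6970; exercise value = 20.0000 ≤ continuation, so V_0 = 24.6970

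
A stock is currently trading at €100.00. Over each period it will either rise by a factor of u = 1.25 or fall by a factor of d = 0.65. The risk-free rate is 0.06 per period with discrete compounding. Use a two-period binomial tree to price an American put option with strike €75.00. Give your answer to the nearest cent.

€2.99

Risk-neutral probability p = (1 + 0.06 − 0.65)/(1.25 − 0.65) = 0.4100/0.6000 = 0.6833
Terminal stock prices: S_uu = 156.2, S_ud = 81.25, S_dd = 42.25
Terminal payoffs (K − S): max(-81.25, 0) = 0, max(-6.25, 0) = 0, max(32.75, 0) = 32.75
Node u (S = 125): continuation = 1/1.06·[0.6833·0.0000 + 0.3167·0.0000] = 0.0000; exercise value = 0.0000 ≤ continuation, so V_u = 0.0000
Node d (S = 65): continuation = 1/1.06·[0.6833·0.0000 + 0.3167·32.7500] = 9.7838; exercise value = 10.0000 > continuation, so V_d = 10.0000 (exercise)
Node 0 (S = 100): continuation = 1/1.06·[0.6833·0.0000 + 0.3167·10.0000] = 2.9874; exercise value = 0.0000 ≤ continuation, so V_0 = 2.9874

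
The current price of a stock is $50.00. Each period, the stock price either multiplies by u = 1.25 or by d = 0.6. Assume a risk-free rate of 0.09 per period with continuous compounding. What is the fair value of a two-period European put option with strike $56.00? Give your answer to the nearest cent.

$7.46

Risk-neutral probability p = (e^0.09 − 0.6)/(1.25 − 0.6) = 0.4942/0.6500 = 0.7603
Terminal stock prices: S_uu = 78.12, S_ud = 37.5, S_dd = 18
Terminal payoffs (K − S): max(-22.12, 0) = 0, max(18.5, 0) = 18.5, max(38, 0) = 38
Node u (S = 62.5): V_u = e^(−0.09)·[0.7603·0.0000 + 0.2397·18.5000] = 4.0533
Node d (S = 30): V_d = e^(−0.09)·[0.7603·18.5000 + 0.2397·38.0000] = 21.1801
Node 0 (S = 50): V_0 = e^(−0.09)·[0.7603·4.0533 + 0.2397·21.1801] = 7.4569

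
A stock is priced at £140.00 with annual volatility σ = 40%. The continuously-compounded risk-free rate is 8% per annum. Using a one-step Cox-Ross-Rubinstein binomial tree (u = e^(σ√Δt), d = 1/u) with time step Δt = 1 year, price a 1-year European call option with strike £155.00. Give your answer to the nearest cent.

CRR parameters: u = e^(σ√Δt) = e^(0.4·√1) = 1.4918, d = 1/u = 0.6703
Per-period rate: rΔt = 0.08·1 = 0.08, so R = e^0.08 = 1.0833
Risk-neutral probability p = (e^0.08 − 0.6703)/(1.4918 − 0.6703) = 0.4130/0.8215 = 0.5027
Terminal stock prices: S_u = 208.9, S_d = 93.84
Terminal payoffs (S − K): max(53.86, 0) = 53.86, max(-61.16, 0) = 0
Node 0 (S = 140): V_0 = e^(−0.08)·[0.5027·53.8555 + 0.4973·0.0000] = 24.9915

£24.99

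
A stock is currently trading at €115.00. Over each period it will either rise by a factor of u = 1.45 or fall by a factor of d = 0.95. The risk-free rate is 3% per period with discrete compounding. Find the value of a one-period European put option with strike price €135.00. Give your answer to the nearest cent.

Risk-neutral probability p = (1 + 0.03 − 0.95)/(1.45 − 0.95) = 0.0800/0.5000 = 0.1600
Terminal stock prices: S_u = 166.8, S_d = 109.2
Terminal payoffs (K − S): max(-31.75, 0) = 0, max(25.75, 0) = 25.75
Node 0 (S = 115): V_0 = 1/1.03·[0.1600·0.0000 + 0.8400·25.7500] = 21.0000

€21.00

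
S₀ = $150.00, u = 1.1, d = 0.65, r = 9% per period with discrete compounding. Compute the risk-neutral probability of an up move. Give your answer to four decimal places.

p = 0.9778

Risk-neutral probability p = (1 + 0.09 − 0.65)/(1.1 − 0.65) = 0.4400/0.4500 = 0.9778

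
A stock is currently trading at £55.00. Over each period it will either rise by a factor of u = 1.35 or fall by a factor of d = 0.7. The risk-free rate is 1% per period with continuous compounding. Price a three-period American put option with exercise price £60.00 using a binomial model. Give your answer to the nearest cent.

£14.84

Risk-neutral probability p = (e^0.01 − 0.7)/(1.35 − 0.7) = 0.3101/0.6500 = 0.4770
Terminal stock prices: S_uuu = 135.3, S_uud = 70.17, S_udd = 36.38, S_ddd = 18.86
Terminal payoffs (K − S): max(-75.32, 0) = 0, max(-10.17, 0) = 0, max(23.62, 0) = 23.62, max(41.14, 0) = 41.14
Node uu (S = 100.2): continuation = e^(−0.01)·[0.4770·0.0000 + 0.5230·0.0000] = 0.0000; exercise value = 0.0000 ≤ continuation, so V_uu = 0.0000
Node ud (S = 51.97): continuation = e^(−0.01)·[0.4770·0.0000 + 0.5230·23.6175] = 12.2290; exercise value = 8.0250 ≤ continuation, so V_ud = 12.2290
Node dd (S = 26.95): continuation = e^(−0.01)·[0.4770·23.6175 + 0.5230·41.1350] = 32.4530; exercise value = 33.0500 > continuation, so V_dd = 33.0500 (exercise)
Node u (S = 74.25): continuation = e^(−0.01)·[0.4770·0.0000 + 0.5230·12.2290] = 6.3321; exercise value = 0.0000 ≤ continuation, so V_u = 6.3321
Node d (S = 38.5): continuation = e^(−0.01)·[0.4770·12.2290 + 0.5230·33.0500] = 22.8884; exercise value = 21.5000 ≤ continuation, so V_d = 22.8884
Node 0 (S = 55): continuation = e^(−0.01)·[0.4770·6.3321 + 0.5230·22.8884] = 14.8419; exercise value = 5.0000 ≤ continuation, so V_0 = 14.8419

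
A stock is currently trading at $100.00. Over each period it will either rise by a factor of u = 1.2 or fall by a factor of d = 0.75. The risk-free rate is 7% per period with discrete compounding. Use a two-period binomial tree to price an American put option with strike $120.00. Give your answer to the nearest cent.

Risk-neutral probability p = (1 + 0.07 − 0.75)/(1.2 − 0.75) = 0.3200/0.4500 = 0.7111
Terminal stock prices: S_uu = 144, S_ud = 90, S_dd = 56.25
Terminal payoffs (K − S): max(-24, 0) = 0, max(30, 0) = 30, max(63.75, 0) = 63.75
Node u (S = 120): continuation = 1/1.07·[0.7111·0.0000 + 0.2889·30.0000] = 8.0997; exercise value = 0.0000 ≤ continuation, so V_u = 8.0997
Node d (S = 75): continuation = 1/1.07·[0.7111·30.0000 + 0.2889·63.7500] = 37.1495; exercise value = 45.0000 > continuation, so V_d = 45.0000 (exercise)
Node 0 (S = 100): continuation = 1/1.07·[0.7111·8.0997 + 0.2889·45.0000] = 17.5325; exercise value = 20.0000 > continuation, so V_0 = 20.0000 (exercise)

$20.00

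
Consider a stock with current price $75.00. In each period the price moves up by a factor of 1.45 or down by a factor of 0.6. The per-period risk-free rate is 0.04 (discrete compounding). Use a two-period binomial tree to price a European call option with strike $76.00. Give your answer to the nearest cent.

Risk-neutral probability p = (1 + 0.04 − 0.6)/(1.45 − 0.6) = 0.4400/0.8500 = 0.5176
Terminal stock prices: S_uu = 157.7, S_ud = 65.25, S_dd = 27
Terminal payoffs (S − K): max(81.69, 0) = 81.69, max(-10.75, 0) = 0, max(-49, 0) = 0
Node u (S = 108.8): V_u = 1/1.04·[0.5176·81.6875 + 0.4824·0.0000] = 40.6589
Node d (S = 45): V_d = 1/1.04·[0.5176·0.0000 + 0.4824·0.0000] = 0.0000
Node 0 (S = 75): V_0 = 1/1.04·[0.5176·40.6589 + 0.4824·0.0000] = 20.2375

$20.24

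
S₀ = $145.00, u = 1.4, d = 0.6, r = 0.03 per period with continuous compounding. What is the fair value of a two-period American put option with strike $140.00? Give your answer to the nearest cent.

Risk-neutral probability p = (e^0.03 − 0.6)/(1.4 − 0.6) = 0.4305/0.8000 = 0.5381
Terminal stock prices: S_uu = 284.2, S_ud = 121.8, S_dd = 52.2
Terminal payoffs (K − S): max(-144.2, 0) = 0, max(18.2, 0) = 18.2, max(87.8, 0) = 87.8
Node u (S = 203): continuation = e^(−0.03)·[0.5381·0.0000 + 0.4619·18.2000] = 8.1587; exercise value = 0.0000 ≤ continuation, so V_u = 8.1587
Node d (S = 87): continuation = e^(−0.03)·[0.5381·18.2000 + 0.4619·87.8000] = 48.8624; exercise value = 53.0000 > continuation, so V_d = 53.0000 (exercise)
Node 0 (S = 145): continuation = e^(−0.03)·[0.5381·8.1587 + 0.4619·53.0000] = 28.0190; exercise value = 0.0000 ≤ continuation, so V_0 = 28.0190

$28.02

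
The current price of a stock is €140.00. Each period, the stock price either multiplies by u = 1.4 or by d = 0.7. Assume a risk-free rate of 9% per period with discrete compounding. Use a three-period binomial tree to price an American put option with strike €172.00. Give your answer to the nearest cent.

Risk-neutral probability p = (1 + 0.09 − 0.7)/(1.4 − 0.7) = 0.3900/0.7000 = 0.5571
Terminal stock prices: S_uuu = 384.2, S_uud = 192.1, S_udd = 96.04, S_ddd = 48.02
Terminal payoffs (K − S): max(-212.2, 0) = 0, max(-20.08, 0) = 0, max(75.96, 0) = 75.96, max(124, 0) = 124
Node uu (S = 274.4): continuation = 1/1.09·[0.5571·0.0000 + 0.4429·0.0000] = 0.0000; exercise value = 0.0000 ≤ continuation, so V_uu = 0.0000
Node ud (S = 137.2): continuation = 1/1.09·[0.5571·0.0000 + 0.4429·75.9600] = 30.8619; exercise value = 34.8000 > continuation, so V_ud = 34.8000 (exercise)
Node dd (S = 68.6): continuation = 1/1.09·[0.5571·75.9600 + 0.4429·123.9800] = 89.1982; exercise value = 103.4000 > continuation, so V_dd = 103.4000 (exercise)
Node u (S = 196): continuation = 1/1.09·[0.5571·0.0000 + 0.4429·34.8000] = 14.1389; exercise value = 0.0000 ≤ continuation, so V_u = 14.1389
Node d (S = 98): continuation = 1/1.09·[0.5571·34.8000 + 0.4429·103.4000] = 59.7982; exercise value = 74.0000 > continuation, so V_d = 74.0000 (exercise)
Node 0 (S = 140): continuation = 1/1.09·[0.5571·14.1389 + 0.4429·74.0000] = 37.2925; exercise value = 32.0000 ≤ continuation, so V_0 = 37.2925

€37.29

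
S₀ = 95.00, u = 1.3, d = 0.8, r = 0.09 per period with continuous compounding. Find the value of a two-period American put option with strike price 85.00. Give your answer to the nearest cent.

3.43

Risk-neutral probability p = (e^0.09 − 0.8)/(1.3 − 0.8) = 0.2942/0.5000 = 0.5883
Terminal stock prices: S_uu = 160.6, S_ud = 98.8, S_dd = 60.8
Terminal payoffs (K − S): max(-75.55, 0) = 0, max(-13.8, 0) = 0, max(24.2, 0) = 24.2
Node u (S = 123.5): continuation = e^(−0.09)·[0.5883·0.0000 + 0.4117·0.0000] = 0.0000; exercise value = 0.0000 ≤ continuation, so V_u = 0.0000
Node d (S = 76): continuation = e^(−0.09)·[0.5883·0.0000 + 0.4117·24.2000] = 9.1046; exercise value = 9.0000 ≤ continuation, so V_d = 9.1046
Node 0 (S = 95): continuation = e^(−0.09)·[0.5883·0.0000 + 0.4117·9.1046] = 3.4253; exercise value = 0.0000 ≤ continuation, so V_0 = 3.4253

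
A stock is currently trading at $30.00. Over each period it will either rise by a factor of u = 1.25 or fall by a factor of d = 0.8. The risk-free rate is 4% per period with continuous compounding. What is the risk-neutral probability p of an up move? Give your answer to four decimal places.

Risk-neutral probability p = (e^0.04 − 0.8)/(1.25 − 0.8) = 0.2408/0.4500 = 0.5351

p = 0.5351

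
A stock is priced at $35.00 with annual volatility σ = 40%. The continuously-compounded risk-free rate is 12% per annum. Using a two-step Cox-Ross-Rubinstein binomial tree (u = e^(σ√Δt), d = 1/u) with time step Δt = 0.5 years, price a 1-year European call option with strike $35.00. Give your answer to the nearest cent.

CRR parameters: u = e^(σ√Δt) = e^(0.4·√0.5) = 1.3269, d = 1/u = 0.7536
Per-period rate: rΔt = 0.12·0.5 = 0.06, so R = e^0.06 = 1.0618
Risk-neutral probability p = (e^0.06 − 0.7536)/(1.3269 − 0.7536) = 0.3082/0.5733 = 0.5376
Terminal stock prices: S_uu = 61.62, S_ud = 35, S_dd = 19.88
Terminal payoffs (S − K): max(26.62, 0) = 26.62, max(0, 0) = 0, max(-15.12, 0) = 0
Node u (S = 46.44): V_u = e^(−0.06)·[0.5376·26.6229 + 0.4624·0.0000] = 13.4796
Node d (S = 26.38): V_d = e^(−0.06)·[0.5376·0.0000 + 0.4624·0.0000] = 0.0000
Node 0 (S = 35): V_0 = e^(−0.06)·[0.5376·13.4796 + 0.4624·0.0000] = 6.8250

$6.82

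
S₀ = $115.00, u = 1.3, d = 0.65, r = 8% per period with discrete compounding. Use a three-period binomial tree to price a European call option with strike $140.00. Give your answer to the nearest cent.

Risk-neutral probability p = (1 + 0.08 − 0.65)/(1.3 − 0.65) = 0.4300/0.6500 = 0.6615
Terminal stock prices: S_uuu = 252.7, S_uud = 126.3, S_udd = 63.16, S_ddd = 31.58
Terminal payoffs (S − K): max(112.7, 0) = 112.7, max(-13.67, 0) = 0, max(-76.84, 0) = 0, max(-108.4, 0) = 0
Node uu (S = 194.4): V_uu = 1/1.08·[0.6615·112.6550 + 0.3385·0.0000] = 69.0052
Node ud (S = 97.17): V_ud = 1/1.08·[0.6615·0.0000 + 0.3385·0.0000] = 0.0000
Node dd (S = 48.59): V_dd = 1/1.08·[0.6615·0.0000 + 0.3385·0.0000] = 0.0000
Node u (S = 149.5): V_u = 1/1.08·[0.6615·69.0052 + 0.3385·0.0000] = 42.2681
Node d (S = 74.75): V_d = 1/1.08·[0.6615·0.0000 + 0.3385·0.0000] = 0.0000
Node 0 (S = 115): V_0 = 1/1.08·[0.6615·42.2681 + 0.3385·0.0000] = 25.8907

$25.89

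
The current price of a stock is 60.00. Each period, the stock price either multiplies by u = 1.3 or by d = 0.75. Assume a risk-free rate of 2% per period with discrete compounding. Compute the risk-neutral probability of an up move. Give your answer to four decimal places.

p = 0.4909

Risk-neutral probability p = (1 + 0.02 − 0.75)/(1.3 − 0.75) = 0.2700/0.5500 = 0.4909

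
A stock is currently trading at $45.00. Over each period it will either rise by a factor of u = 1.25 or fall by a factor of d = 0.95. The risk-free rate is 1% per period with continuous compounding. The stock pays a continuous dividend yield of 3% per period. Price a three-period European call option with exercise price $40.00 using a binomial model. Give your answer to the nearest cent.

Per-period risk-free factor R = e^0.01 = 1.0101; dividend-adjusted growth = e^(0.01−0.03) = 0.9802.
Risk-neutral probability p = (0.9802 − 0.95)/(1.25 − 0.95) = 0.0302/0.3000 = 0.1007
Terminal stock prices: S_uuu = 87.89, S_uud = 66.8, S_udd = 50.77, S_ddd = 38.58
Terminal payoffs (S − K): max(47.89, 0) = 47.89, max(26.8, 0) = 26.8, max(10.77, 0) = 10.77, max(-1.418, 0) = 0
Node uu (S = 70.31): V_uu = e^(−0.01)·[0.1007·47.8906 + 0.8993·26.7969] = 28.6325
Node ud (S = 53.44): V_ud = e^(−0.01)·[0.1007·26.7969 + 0.8993·10.7656] = 12.2562
Node dd (S = 40.61): V_dd = e^(−0.01)·[0.1007·10.7656 + 0.8993·0.0000] = 1.0729
Node u (S = 56.25): V_u = e^(−0.01)·[0.1007·28.6325 + 0.8993·12.2562] = 13.7663
Node d (S = 42.75): V_d = e^(−0.01)·[0.1007·12.2562 + 0.8993·1.0729] = 2.1768
Node 0 (S = 45): V_0 = e^(−0.01)·[0.1007·13.7663 + 0.8993·2.1768] = 3.3101

$3.31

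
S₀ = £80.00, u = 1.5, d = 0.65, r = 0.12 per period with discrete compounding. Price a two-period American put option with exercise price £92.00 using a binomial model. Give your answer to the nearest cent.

Risk-neutral probability p = (1 + 0.12 − 0.65)/(1.5 − 0.65) = 0.4700/0.8500 = 0.5529
Terminal stock prices: S_uu = 180, S_ud = 78, S_dd = 33.8
Terminal payoffs (K − S): max(-88, 0) = 0, max(14, 0) = 14, max(58.2, 0) = 58.2
Node u (S = 120): continuation = 1/1.12·[0.5529·0.0000 + 0.4471·14.0000] = 5.5882; exercise value = 0.0000 ≤ continuation, so V_u = 5.5882
Node d (S = 52): continuation = 1/1.12·[0.5529·14.0000 + 0.4471·58.2000] = 30.1429; exercise value = 40.0000 > continuation, so V_d = 40.0000 (exercise)
Node 0 (S = 80): continuation = 1/1.12·[0.5529·5.5882 + 0.4471·40.0000] = 18.7253; exercise value = 12.0000 ≤ continuation, so V_0 = 18.7253

£18.73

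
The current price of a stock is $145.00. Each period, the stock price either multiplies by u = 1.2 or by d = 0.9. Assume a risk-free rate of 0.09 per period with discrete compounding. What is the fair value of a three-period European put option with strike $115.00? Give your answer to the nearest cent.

$0.35

Risk-neutral probability p = (1 + 0.09 − 0.9)/(1.2 − 0.9) = 0.1900/0.3000 = 0.6333
Terminal stock prices: S_uuu = 250.6, S_uud = 187.9, S_udd = 140.9, S_ddd = 105.7
Terminal payoffs (K − S): max(-135.6, 0) = 0, max(-72.92, 0) = 0, max(-25.94, 0) = 0, max(9.295, 0) = 9.295
Node uu (S = 208.8): V_uu = 1/1.09·[0.6333·0.0000 + 0.3667·0.0000] = 0.0000
Node ud (S = 156.6): V_ud = 1/1.09·[0.6333·0.0000 + 0.3667·0.0000] = 0.0000
Node dd (S = 117.5): V_dd = 1/1.09·[0.6333·0.0000 + 0.3667·9.2950] = 3.1268
Node u (S = 174): V_u = 1/1.09·[0.6333·0.0000 + 0.3667·0.0000] = 0.0000
Node d (S = 130.5): V_d = 1/1.09·[0.6333·0.0000 + 0.3667·3.1268] = 1.0518
Node 0 (S = 145): V_0 = 1/1.09·[0.6333·0.0000 + 0.3667·1.0518] = 0.3538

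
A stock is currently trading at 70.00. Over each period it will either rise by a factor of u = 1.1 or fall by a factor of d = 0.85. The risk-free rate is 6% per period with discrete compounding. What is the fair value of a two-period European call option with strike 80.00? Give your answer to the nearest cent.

2.95

Risk-neutral probability p = (1 + 0.06 − 0.85)/(1.1 − 0.85) = 0.2100/0.2500 = 0.8400
Terminal stock prices: S_uu = 84.7, S_ud = 65.45, S_dd = 50.57
Terminal payoffs (S − K): max(4.7, 0) = 4.7, max(-14.55, 0) = 0, max(-29.43, 0) = 0
Node u (S = 77): V_u = 1/1.06·[0.8400·4.7000 + 0.1600·0.0000] = 3.7245
Node d (S = 59.5): V_d = 1/1.06·[0.8400·0.0000 + 0.1600·0.0000] = 0.0000
Node 0 (S = 70): V_0 = 1/1.06·[0.8400·3.7245 + 0.1600·0.0000] = 2.9515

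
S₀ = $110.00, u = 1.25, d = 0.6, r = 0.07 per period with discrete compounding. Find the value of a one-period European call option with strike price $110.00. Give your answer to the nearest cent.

Risk-neutral probability p = (1 + 0.07 − 0.6)/(1.25 − 0.6) = 0.4700/0.6500 = 0.7231
Terminal stock prices: S_u = 137.5, S_d = 66
Terminal payoffs (S − K): max(27.5, 0) = 27.5, max(-44, 0) = 0
Node 0 (S = 110): V_0 = 1/1.07·[0.7231·27.5000 + 0.2769·0.0000] = 18.5838

$18.58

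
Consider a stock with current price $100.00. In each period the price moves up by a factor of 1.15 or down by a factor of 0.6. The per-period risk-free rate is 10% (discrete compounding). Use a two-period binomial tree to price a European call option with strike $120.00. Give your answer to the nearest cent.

Risk-neutral probability p = (1 + 0.1 − 0.6)/(1.15 − 0.6) = 0.5000/0.5500 = 0.9091
Terminal stock prices: S_uu = 132.2, S_ud = 69, S_dd = 36
Terminal payoffs (S − K): max(12.25, 0) = 12.25, max(-51, 0) = 0, max(-84, 0) = 0
Node u (S = 115): V_u = 1/1.1·[0.9091·12.2500 + 0.0909·0.0000] = 10.1240
Node d (S = 60): V_d = 1/1.1·[0.9091·0.0000 + 0.0909·0.0000] = 0.0000
Node 0 (S = 100): V_0 = 1/1.1·[0.9091·10.1240 + 0.0909·0.0000] = 8.3669

$8.37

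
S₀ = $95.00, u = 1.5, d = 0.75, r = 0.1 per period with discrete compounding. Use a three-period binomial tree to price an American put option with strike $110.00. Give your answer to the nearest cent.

$21.76

Risk-neutral probability p = (1 + 0.1 − 0.75)/(1.5 − 0.75) = 0.3500/0.7500 = 0.4667
Terminal stock prices: S_uuu = 320.6, S_uud = 160.3, S_udd = 80.16, S_ddd = 40.08
Terminal payoffs (K − S): max(-210.6, 0) = 0, max(-50.31, 0) = 0, max(29.84, 0) = 29.84, max(69.92, 0) = 69.92
Node uu (S = 213.8): continuation = 1/1.1·[0.4667·0.0000 + 0.5333·0.0000] = 0.0000; exercise value = 0.0000 ≤ continuation, so V_uu = 0.0000
Node ud (S = 106.9): continuation = 1/1.1·[0.4667·0.0000 + 0.5333·29.8438] = 14.4697; exercise value = 3.1250 ≤ continuation, so V_ud = 14.4697
Node dd (S = 53.44): continuation = 1/1.1·[0.4667·29.8438 + 0.5333·69.9219] = 46.5625; exercise value = 56.5625 > continuation, so V_dd = 56.5625 (exercise)
Node u (S = 142.5): continuation = 1/1.1·[0.4667·0.0000 + 0.5333·14.4697] = 7.0156; exercise value = 0.0000 ≤ continuation, so V_u = 7.0156
Node d (S = 71.25): continuation = 1/1.1·[0.4667·14.4697 + 0.5333·56.5625] = 33.5629; exercise value = 38.7500 > continuation, so V_d = 38.7500 (exercise)
Node 0 (S = 95): continuation = 1/1.1·[0.4667·7.0156 + 0.5333·38.7500] = 21.7642; exercise value = 15.0000 ≤ continuation, so V_0 = 21.7642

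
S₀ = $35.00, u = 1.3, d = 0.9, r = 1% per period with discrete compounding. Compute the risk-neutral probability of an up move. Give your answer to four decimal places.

p = 0.2750

Risk-neutral probability p = (1 + 0.01 − 0.9)/(1.3 − 0.9) = 0.1100/0.4000 = 0.2750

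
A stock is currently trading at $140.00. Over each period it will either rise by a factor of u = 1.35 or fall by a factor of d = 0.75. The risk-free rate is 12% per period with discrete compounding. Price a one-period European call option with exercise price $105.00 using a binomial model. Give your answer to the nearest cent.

Risk-neutral probability p = (1 + 0.12 − 0.75)/(1.35 − 0.75) = 0.3700/0.6000 = 0.6167
Terminal stock prices: S_u = 189, S_d = 105
Terminal payoffs (S − K): max(84, 0) = 84, max(0, 0) = 0
Node 0 (S = 140): V_0 = 1/1.12·[0.6167·84.0000 + 0.3833·0.0000] = 46.2500

$46.25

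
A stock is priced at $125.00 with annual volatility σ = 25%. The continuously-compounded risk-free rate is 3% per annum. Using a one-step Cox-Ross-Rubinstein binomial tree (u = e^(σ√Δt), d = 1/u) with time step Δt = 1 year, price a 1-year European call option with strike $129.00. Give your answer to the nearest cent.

$15.23

CRR parameters: u = e^(σ√Δt) = e^(0.25·√1) = 1.2840, d = 1/u = 0.7788
Per-period rate: rΔt = 0.03·1 = 0.03, so R = e^0.03 = 1.0305
Risk-neutral probability p = (e^0.03 − 0.7788)/(1.2840 − 0.7788) = 0.2517/0.5052 = 0.4981
Terminal stock prices: S_u = 160.5, S_d = 97.35
Terminal payoffs (S − K): max(31.5, 0) = 31.5, max(-31.65, 0) = 0
Node 0 (S = 125): V_0 = e^(−0.03)·[0.4981·31.5032 + 0.5019·0.0000] = 15.2281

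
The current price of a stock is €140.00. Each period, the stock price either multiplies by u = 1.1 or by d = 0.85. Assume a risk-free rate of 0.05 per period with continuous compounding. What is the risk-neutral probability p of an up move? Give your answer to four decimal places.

Risk-neutral probability p = (e^0.05 − 0.85)/(1.1 − 0.85) = 0.2013/0.2500 = 0.8051

p = 0.8051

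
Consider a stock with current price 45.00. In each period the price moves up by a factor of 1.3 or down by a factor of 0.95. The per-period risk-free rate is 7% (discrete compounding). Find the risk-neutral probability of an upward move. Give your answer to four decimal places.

Risk-neutral probability p = (1 + 0.07 − 0.95)/(1.3 − 0.95) = 0.1200/0.3500 = 0.3429

p = 0.3429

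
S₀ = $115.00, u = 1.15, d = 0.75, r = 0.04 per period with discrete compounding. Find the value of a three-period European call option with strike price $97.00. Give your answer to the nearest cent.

$32.97

Risk-neutral probability p = (1 + 0.04 − 0.75)/(1.15 − 0.75) = 0.2900/0.4000 = 0.7250
Terminal stock prices: S_uuu = 174.9, S_uud = 114.1, S_udd = 74.39, S_ddd = 48.52
Terminal payoffs (S − K): max(77.9, 0) = 77.9, max(17.07, 0) = 17.07, max(-22.61, 0) = 0, max(-48.48, 0) = 0
Node uu (S = 152.1): V_uu = 1/1.04·[0.7250·77.9006 + 0.2750·17.0656] = 58.8183
Node ud (S = 99.19): V_ud = 1/1.04·[0.7250·17.0656 + 0.2750·0.0000] = 11.8967
Node dd (S = 64.69): V_dd = 1/1.04·[0.7250·0.0000 + 0.2750·0.0000] = 0.0000
Node u (S = 132.2): V_u = 1/1.04·[0.7250·58.8183 + 0.2750·11.8967] = 44.1489
Node d (S = 86.25): V_d = 1/1.04·[0.7250·11.8967 + 0.2750·0.0000] = 8.2934
Node 0 (S = 115): V_0 = 1/1.04·[0.7250·44.1489 + 0.2750·8.2934] = 32.9698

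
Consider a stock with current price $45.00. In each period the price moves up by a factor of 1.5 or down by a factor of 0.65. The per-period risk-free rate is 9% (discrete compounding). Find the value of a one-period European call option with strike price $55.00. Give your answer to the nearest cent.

Risk-neutral probability p = (1 + 0.09 − 0.65)/(1.5 − 0.65) = 0.4400/0.8500 = 0.5176
Terminal stock prices: S_u = 67.5, S_d = 29.25
Terminal payoffs (S − K): max(12.5, 0) = 12.5, max(-25.75, 0) = 0
Node 0 (S = 45): V_0 = 1/1.09·[0.5176·12.5000 + 0.4824·0.0000] = 5.9363

$5.94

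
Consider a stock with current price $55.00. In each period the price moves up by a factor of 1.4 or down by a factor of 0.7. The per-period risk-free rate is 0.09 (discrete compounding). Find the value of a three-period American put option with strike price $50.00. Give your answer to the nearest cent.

$5.88

Risk-neutral probability p = (1 + 0.09 − 0.7)/(1.4 − 0.7) = 0.3900/0.7000 = 0.5571
Terminal stock prices: S_uuu = 150.9, S_uud = 75.46, S_udd = 37.73, S_ddd = 18.86
Terminal payoffs (K − S): max(-100.9, 0) = 0, max(-25.46, 0) = 0, max(12.27, 0) = 12.27, max(31.14, 0) = 31.14
Node uu (S = 107.8): continuation = 1/1.09·[0.5571·0.0000 + 0.4429·0.0000] = 0.0000; exercise value = 0.0000 ≤ continuation, so V_uu = 0.0000
Node ud (S = 53.9): continuation = 1/1.09·[0.5571·0.0000 + 0.4429·12.2700] = 4.9852; exercise value = 0.0000 ≤ continuation, so V_ud = 4.9852
Node dd (S = 26.95): continuation = 1/1.09·[0.5571·12.2700 + 0.4429·31.1350] = 18.9216; exercise value = 23.0500 > continuation, so V_dd = 23.0500 (exercise)
Node u (S = 77): continuation = 1/1.09·[0.5571·0.0000 + 0.4429·4.9852] = 2.0254; exercise value = 0.0000 ≤ continuation, so V_u = 2.0254
Node d (S = 38.5): continuation = 1/1.09·[0.5571·4.9852 + 0.4429·23.0500] = 11.9131; exercise value = 11.5000 ≤ continuation, so V_d = 11.9131
Node 0 (S = 55): continuation = 1/1.09·[0.5571·2.0254 + 0.4429·11.9131] = 5.8755; exercise value = 0.0000 ≤ continuation, so V_0 = 5.8755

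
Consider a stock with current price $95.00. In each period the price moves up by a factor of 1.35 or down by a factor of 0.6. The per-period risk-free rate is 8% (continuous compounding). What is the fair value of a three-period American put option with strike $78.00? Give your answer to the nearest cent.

$8.93

Risk-neutral probability p = (e^0.08 − 0.6)/(1.35 − 0.6) = 0.4833/0.7500 = 0.6444
Terminal stock prices: S_uuu = 233.7, S_uud = 103.9, S_udd = 46.17, S_ddd = 20.52
Terminal payoffs (K − S): max(-155.7, 0) = 0, max(-25.88, 0) = 0, max(31.83, 0) = 31.83, max(57.48, 0) = 57.48
Node uu (S = 173.1): continuation = e^(−0.08)·[0.6444·0.0000 + 0.3556·0.0000] = 0.0000; exercise value = 0.0000 ≤ continuation, so V_uu = 0.0000
Node ud (S = 76.95): continuation = e^(−0.08)·[0.6444·0.0000 + 0.3556·31.8300] = 10.4490; exercise value = 1.0500 ≤ continuation, so V_ud = 10.4490
Node dd (S = 34.2): continuation = e^(−0.08)·[0.6444·31.8300 + 0.3556·57.4800] = 37.8031; exercise value = 43.8000 > continuation, so V_dd = 43.8000 (exercise)
Node u (S = 128.2): continuation = e^(−0.08)·[0.6444·0.0000 + 0.3556·10.4490] = 3.4302; exercise value = 0.0000 ≤ continuation, so V_u = 3.4302
Node d (S = 57): continuation = e^(−0.08)·[0.6444·10.4490 + 0.3556·43.8000] = 20.5940; exercise value = 21.0000 > continuation, so V_d = 21.0000 (exercise)
Node 0 (S = 95): continuation = e^(−0.08)·[0.6444·3.4302 + 0.3556·21.0000] = 8.9342; exercise value = 0.0000 ≤ continuation, so V_0 = 8.9342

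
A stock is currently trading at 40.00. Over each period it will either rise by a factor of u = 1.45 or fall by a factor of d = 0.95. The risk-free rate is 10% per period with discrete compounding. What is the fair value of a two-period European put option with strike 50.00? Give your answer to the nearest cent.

Risk-neutral probability p = (1 + 0.1 − 0.95)/(1.45 − 0.95) = 0.1500/0.5000 = 0.3000
Terminal stock prices: S_uu = 84.1, S_ud = 55.1, S_dd = 36.1
Terminal payoffs (K − S): max(-34.1, 0) = 0, max(-5.1, 0) = 0, max(13.9, 0) = 13.9
Node u (S = 58): V_u = 1/1.1·[0.3000·0.0000 + 0.7000·0.0000] = 0.0000
Node d (S = 38): V_d = 1/1.1·[0.3000·0.0000 + 0.7000·13.9000] = 8.8455
Node 0 (S = 40): V_0 = 1/1.1·[0.3000·0.0000 + 0.7000·8.8455] = 5.6289

5.63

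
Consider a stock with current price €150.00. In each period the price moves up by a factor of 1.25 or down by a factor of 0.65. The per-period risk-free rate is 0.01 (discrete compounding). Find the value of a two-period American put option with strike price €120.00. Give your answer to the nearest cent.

Risk-neutral probability p = (1 + 0.01 − 0.65)/(1.25 − 0.65) = 0.3600/0.6000 = 0.6000
Terminal stock prices: S_uu = 234.4, S_ud = 121.9, S_dd = 63.38
Terminal payoffs (K − S): max(-114.4, 0) = 0, max(-1.875, 0) = 0, max(56.62, 0) = 56.62
Node u (S = 187.5): continuation = 1/1.01·[0.6000·0.0000 + 0.4000·0.0000] = 0.0000; exercise value = 0.0000 ≤ continuation, so V_u = 0.0000
Node d (S = 97.5): continuation = 1/1.01·[0.6000·0.0000 + 0.4000·56.6250] = 22.4257; exercise value = 22.5000 > continuation, so V_d = 22.5000 (exercise)
Node 0 (S = 150): continuation = 1/1.01·[0.6000·0.0000 + 0.4000·22.5000] = 8.9109; exercise value = 0.0000 ≤ continuation, so V_0 = 8.9109

€8.91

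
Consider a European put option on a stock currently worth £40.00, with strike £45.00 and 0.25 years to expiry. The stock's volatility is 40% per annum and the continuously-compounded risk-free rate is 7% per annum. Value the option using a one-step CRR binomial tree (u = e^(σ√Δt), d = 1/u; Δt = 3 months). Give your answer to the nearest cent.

£6.09

CRR parameters: u = e^(σ√Δt) = e^(0.4·√0.25) = 1.2214, d = 1/u = 0.8187
Per-period rate: rΔt = 0.07·0.25 = 0.0175, so R = e^0.0175 = 1.0177
Risk-neutral probability p = (e^0.0175 − 0.8187)/(1.2214 − 0.8187) = 0.1989/0.4027 = 0.4940
Terminal stock prices: S_u = 48.86, S_d = 32.75
Terminal payoffs (K − S): max(-3.856, 0) = 0, max(12.25, 0) = 12.25
Node 0 (S = 40): V_0 = e^(−0.0175)·[0.4940·0.0000 + 0.5060·12.2508] = 6.0913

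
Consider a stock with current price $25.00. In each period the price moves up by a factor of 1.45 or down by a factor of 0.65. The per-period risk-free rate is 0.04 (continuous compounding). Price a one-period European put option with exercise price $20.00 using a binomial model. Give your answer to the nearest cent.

Risk-neutral probability p = (e^0.04 − 0.65)/(1.45 − 0.65) = 0.3908/0.8000 = 0.4885
Terminal stock prices: S_u = 36.25, S_d = 16.25
Terminal payoffs (K − S): max(-16.25, 0) = 0, max(3.75, 0) = 3.75
Node 0 (S = 25): V_0 = e^(−0.04)·[0.4885·0.0000 + 0.5115·3.7500] = 1.8429

$1.84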